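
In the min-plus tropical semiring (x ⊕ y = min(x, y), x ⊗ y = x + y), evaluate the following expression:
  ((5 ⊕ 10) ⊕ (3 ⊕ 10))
((5 ⊕ 10) ⊕ (3 ⊕ 10)) = 3

Expand innermost to outermost. Recall ⊕ takes the minimum of its arguments and ⊗ takes their sum. Working out the expression ((5 ⊕ 10) ⊕ (3 ⊕ 10)) gives 3.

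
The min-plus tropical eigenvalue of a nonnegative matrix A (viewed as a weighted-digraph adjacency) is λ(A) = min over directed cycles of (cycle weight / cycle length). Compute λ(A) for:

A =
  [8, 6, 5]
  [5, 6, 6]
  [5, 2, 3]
λ(A) = 3

Enumerate directed cycles and compute their means (weight / length). Sample:
  cycle 0 → 0: weight = 8, length = 1, mean = 8/1 ≈ 8.000
  cycle 1 → 1: weight = 6, length = 1, mean = 6/1 ≈ 6.000
  cycle 2 → 2: weight = 3, length = 1, mean = 3/1 ≈ 3.000
  cycle 0 → 1 → 0: weight = 11, length = 2, mean = 11/2 ≈ 5.500
  cycle 0 → 2 → 0: weight = 10, length = 2, mean = 10/2 ≈ 5.000
  cycle 1 → 0 → 1: weight = 11, length = 2, mean = 11/2 ≈ 5.500
Minimum mean = 3.000, attained e.g. along the cycle 2 → 2 with weight 3 and length 1. So λ(A) = 3/1 = 3.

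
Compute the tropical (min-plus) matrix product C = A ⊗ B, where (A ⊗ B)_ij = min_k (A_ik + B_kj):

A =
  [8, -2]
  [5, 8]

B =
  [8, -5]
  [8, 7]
A ⊗ B =
  [6, 3]
  [13, 0]

Apply the min-plus product entry-by-entry:
  C[0][0] = min over k of (A[0][0] + B[0][0] = 8 + 8 = 16, A[0][1] + B[1][0] = -2 + 8 = 6) = 6 (attained at k = 1)
  C[0][1] = min over k of (A[0][0] + B[0][1] = 8 + -5 = 3, A[0][1] + B[1][1] = -2 + 7 = 5) = 3 (attained at k = 0)
  C[1][0] = min over k of (A[1][0] + B[0][0] = 5 + 8 = 13, A[1][1] + B[1][0] = 8 + 8 = 16) = 13 (attained at k = 0)
  C[1][1] = min over k of (A[1][0] + B[0][1] = 5 + -5 = 0, A[1][1] + B[1][1] = 8 + 7 = 15) = 0 (attained at k = 0)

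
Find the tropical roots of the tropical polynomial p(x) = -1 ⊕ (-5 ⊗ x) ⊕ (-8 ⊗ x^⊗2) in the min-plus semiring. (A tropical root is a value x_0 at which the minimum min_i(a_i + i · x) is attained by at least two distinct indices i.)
Roots: {3, 4}

Each tropical root is a break point of the lower envelope of the lines y = a_i + i · x (there are 3 lines, with slopes 0, 1, ..., 2). Only the lines that attain the minimum somewhere contribute to roots; other lines are dominated. Here the surviving (envelope) indices are i = 2, i = 1, i = 0.
Intersections between consecutive envelope lines give the roots: for adjacent envelope indices i < j the intersection is x = (a_i − a_j) / (j − i). Reading off the sorted break points: {3, 4}.
Verification: at each break x_0, at least two indices attain the minimum of min_i(a_i + i · x_0).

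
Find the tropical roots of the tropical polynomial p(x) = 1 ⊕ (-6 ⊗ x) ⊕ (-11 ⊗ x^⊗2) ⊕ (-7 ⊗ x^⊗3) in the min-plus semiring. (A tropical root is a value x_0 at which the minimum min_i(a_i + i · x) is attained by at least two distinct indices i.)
Roots: {-4, 5, 7}

Each tropical root is a break point of the lower envelope of the lines y = a_i + i · x (there are 4 lines, with slopes 0, 1, ..., 3). Only the lines that attain the minimum somewhere contribute to roots; other lines are dominated. Here the surviving (envelope) indices are i = 3, i = 2, i = 1, i = 0.
Intersections between consecutive envelope lines give the roots: for adjacent envelope indices i < j the intersection is x = (a_i − a_j) / (j − i). Reading off the sorted break points: {-4, 5, 7}.
Verification: at each break x_0, at least two indices attain the minimum of min_i(a_i + i · x_0).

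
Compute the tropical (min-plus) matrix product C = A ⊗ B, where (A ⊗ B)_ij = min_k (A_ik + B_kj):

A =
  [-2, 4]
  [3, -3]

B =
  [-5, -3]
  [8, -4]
A ⊗ B =
  [-7, -5]
  [-2, -7]

Apply the min-plus product entry-by-entry:
  C[0][0] = min over k of (A[0][0] + B[0][0] = -2 + -5 = -7, A[0][1] + B[1][0] = 4 + 8 = 12) = -7 (attained at k = 0)
  C[0][1] = min over k of (A[0][0] + B[0][1] = -2 + -3 = -5, A[0][1] + B[1][1] = 4 + -4 = 0) = -5 (attained at k = 0)
  C[1][0] = min over k of (A[1][0] + B[0][0] = 3 + -5 = -2, A[1][1] + B[1][0] = -3 + 8 = 5) = -2 (attained at k = 0)
  C[1][1] = min over k of (A[1][0] + B[0][1] = 3 + -3 = 0, A[1][1] + B[1][1] = -3 + -4 = -7) = -7 (attained at k = 1)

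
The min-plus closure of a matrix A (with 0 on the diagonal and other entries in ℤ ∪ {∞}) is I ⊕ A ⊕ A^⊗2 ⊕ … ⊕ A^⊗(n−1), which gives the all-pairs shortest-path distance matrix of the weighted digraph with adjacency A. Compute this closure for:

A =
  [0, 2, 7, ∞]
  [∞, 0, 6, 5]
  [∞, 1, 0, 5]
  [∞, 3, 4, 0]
Closure =
  [0, 2, 7, 7]
  [∞, 0, 6, 5]
  [∞, 1, 0, 5]
  [∞, 3, 4, 0]

This is the Floyd-Warshall all-pairs shortest-path computation. For each intermediate vertex k = 0, 1, …, 3, update dist[i][j] ← min(dist[i][j], dist[i][k] + dist[k][j]). The final matrix gives, for each (i, j), the minimum total weight of any directed path from i to j (possibly empty when i = j).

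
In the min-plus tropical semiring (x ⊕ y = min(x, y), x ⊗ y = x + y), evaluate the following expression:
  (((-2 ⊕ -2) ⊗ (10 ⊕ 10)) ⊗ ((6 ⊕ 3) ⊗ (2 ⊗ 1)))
(((-2 ⊕ -2) ⊗ (10 ⊕ 10)) ⊗ ((6 ⊕ 3) ⊗ (2 ⊗ 1))) = 14

Expand innermost to outermost. Recall ⊕ takes the minimum of its arguments and ⊗ takes their sum. Working out the expression (((-2 ⊕ -2) ⊗ (10 ⊕ 10)) ⊗ ((6 ⊕ 3) ⊗ (2 ⊗ 1))) gives 14.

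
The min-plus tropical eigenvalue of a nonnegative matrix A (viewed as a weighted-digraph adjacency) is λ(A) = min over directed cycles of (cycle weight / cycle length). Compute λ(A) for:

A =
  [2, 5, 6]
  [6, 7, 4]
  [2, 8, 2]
λ(A) = 2

Enumerate directed cycles and compute their means (weight / length). Sample:
  cycle 0 → 0: weight = 2, length = 1, mean = 2/1 ≈ 2.000
  cycle 1 → 1: weight = 7, length = 1, mean = 7/1 ≈ 7.000
  cycle 2 → 2: weight = 2, length = 1, mean = 2/1 ≈ 2.000
  cycle 0 → 1 → 0: weight = 11, length = 2, mean = 11/2 ≈ 5.500
  cycle 0 → 2 → 0: weight = 8, length = 2, mean = 8/2 ≈ 4.000
  cycle 1 → 0 → 1: weight = 11, length = 2, mean = 11/2 ≈ 5.500
Minimum mean = 2.000, attained e.g. along the cycle 0 → 0 with weight 2 and length 1. So λ(A) = 2/1 = 2.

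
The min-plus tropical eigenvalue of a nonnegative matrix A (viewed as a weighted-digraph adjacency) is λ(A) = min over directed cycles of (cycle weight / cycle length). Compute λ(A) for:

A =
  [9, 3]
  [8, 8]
λ(A) = 11/2

Enumerate directed cycles and compute their means (weight / length). Sample:
  cycle 0 → 0: weight = 9, length = 1, mean = 9/1 ≈ 9.000
  cycle 1 → 1: weight = 8, length = 1, mean = 8/1 ≈ 8.000
  cycle 0 → 1 → 0: weight = 11, length = 2, mean = 11/2 ≈ 5.500
  cycle 1 → 0 → 1: weight = 11, length = 2, mean = 11/2 ≈ 5.500
Minimum mean = 5.500, attained e.g. along the cycle 0 → 1 → 0 with weight 11 and length 2. So λ(A) = 11/2 = 11/2.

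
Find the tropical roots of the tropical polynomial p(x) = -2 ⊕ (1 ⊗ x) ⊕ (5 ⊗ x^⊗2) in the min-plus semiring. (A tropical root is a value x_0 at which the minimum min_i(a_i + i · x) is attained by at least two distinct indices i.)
Roots: {-4, -3}

Each tropical root is a break point of the lower envelope of the lines y = a_i + i · x (there are 3 lines, with slopes 0, 1, ..., 2). Only the lines that attain the minimum somewhere contribute to roots; other lines are dominated. Here the surviving (envelope) indices are i = 2, i = 1, i = 0.
Intersections between consecutive envelope lines give the roots: for adjacent envelope indices i < j the intersection is x = (a_i − a_j) / (j − i). Reading off the sorted break points: {-4, -3}.
Verification: at each break x_0, at least two indices attain the minimum of min_i(a_i + i · x_0).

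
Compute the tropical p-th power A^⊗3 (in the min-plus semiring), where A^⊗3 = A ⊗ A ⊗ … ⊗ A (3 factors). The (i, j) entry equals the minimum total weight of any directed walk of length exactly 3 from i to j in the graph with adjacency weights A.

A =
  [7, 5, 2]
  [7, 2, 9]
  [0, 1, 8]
A^⊗3 =
  [9, 5, 4]
  [9, 6, 11]
  [2, 3, 9]

Each entry (A^⊗3)_ij equals the minimum over all length-3 walks i = v_0 → v_1 → … → v_3 = j of Σ_t A[v_t][v_{t+1}]. For example, for (i, j) = (0, 2) we minimise over 9 possible intermediate vertex sequences; the minimum is 4, attained along the walk 0 → 2 → 0 → 2.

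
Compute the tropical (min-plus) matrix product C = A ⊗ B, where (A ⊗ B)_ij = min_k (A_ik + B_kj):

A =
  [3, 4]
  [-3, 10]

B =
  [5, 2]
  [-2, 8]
A ⊗ B =
  [2, 5]
  [2, -1]

Apply the min-plus product entry-by-entry:
  C[0][0] = min over k of (A[0][0] + B[0][0] = 3 + 5 = 8, A[0][1] + B[1][0] = 4 + -2 = 2) = 2 (attained at k = 1)
  C[0][1] = min over k of (A[0][0] + B[0][1] = 3 + 2 = 5, A[0][1] + B[1][1] = 4 + 8 = 12) = 5 (attained at k = 0)
  C[1][0] = min over k of (A[1][0] + B[0][0] = -3 + 5 = 2, A[1][1] + B[1][0] = 10 + -2 = 8) = 2 (attained at k = 0)
  C[1][1] = min over k of (A[1][0] + B[0][1] = -3 + 2 = -1, A[1][1] + B[1][1] = 10 + 8 = 18) = -1 (attained at k = 0)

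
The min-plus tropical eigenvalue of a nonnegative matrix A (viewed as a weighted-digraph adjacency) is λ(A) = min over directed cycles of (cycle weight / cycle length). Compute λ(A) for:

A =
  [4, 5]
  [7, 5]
λ(A) = 4

Enumerate directed cycles and compute their means (weight / length). Sample:
  cycle 0 → 0: weight = 4, length = 1, mean = 4/1 ≈ 4.000
  cycle 1 → 1: weight = 5, length = 1, mean = 5/1 ≈ 5.000
  cycle 0 → 1 → 0: weight = 12, length = 2, mean = 12/2 ≈ 6.000
  cycle 1 → 0 → 1: weight = 12, length = 2, mean = 12/2 ≈ 6.000
Minimum mean = 4.000, attained e.g. along the cycle 0 → 0 with weight 4 and length 1. So λ(A) = 4/1 = 4.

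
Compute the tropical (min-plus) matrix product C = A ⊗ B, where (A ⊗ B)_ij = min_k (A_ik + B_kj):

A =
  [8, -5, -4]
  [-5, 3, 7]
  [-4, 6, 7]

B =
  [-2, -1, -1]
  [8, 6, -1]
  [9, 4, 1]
A ⊗ B =
  [3, 0, -6]
  [-7, -6, -6]
  [-6, -5, -5]

Apply the min-plus product entry-by-entry:
  C[0][0] = min over k of (A[0][0] + B[0][0] = 8 + -2 = 6, A[0][1] + B[1][0] = -5 + 8 = 3, A[0][2] + B[2][0] = -4 + 9 = 5) = 3 (attained at k = 1)
  C[0][1] = min over k of (A[0][0] + B[0][1] = 8 + -1 = 7, A[0][1] + B[1][1] = -5 + 6 = 1, A[0][2] + B[2][1] = -4 + 4 = 0) = 0 (attained at k = 2)
  C[0][2] = min over k of (A[0][0] + B[0][2] = 8 + -1 = 7, A[0][1] + B[1][2] = -5 + -1 = -6, A[0][2] + B[2][2] = -4 + 1 = -3) = -6 (attained at k = 1)
  C[1][0] = min over k of (A[1][0] + B[0][0] = -5 + -2 = -7, A[1][1] + B[1][0] = 3 + 8 = 11, A[1][2] + B[2][0] = 7 + 9 = 16) = -7 (attained at k = 0)
  C[1][1] = min over k of (A[1][0] + B[0][1] = -5 + -1 = -6, A[1][1] + B[1][1] = 3 + 6 = 9, A[1][2] + B[2][1] = 7 + 4 = 11) = -6 (attained at k = 0)
  C[1][2] = min over k of (A[1][0] + B[0][2] = -5 + -1 = -6, A[1][1] + B[1][2] = 3 + -1 = 2, A[1][2] + B[2][2] = 7 + 1 = 8) = -6 (attained at k = 0)
  C[2][0] = min over k of (A[2][0] + B[0][0] = -4 + -2 = -6, A[2][1] + B[1][0] = 6 + 8 = 14, A[2][2] + B[2][0] = 7 + 9 = 16) = -6 (attained at k = 0)
  C[2][1] = min over k of (A[2][0] + B[0][1] = -4 + -1 = -5, A[2][1] + B[1][1] = 6 + 6 = 12, A[2][2] + B[2][1] = 7 + 4 = 11) = -5 (attained at k = 0)
  C[2][2] = min over k of (A[2][0] + B[0][2] = -4 + -1 = -5, A[2][1] + B[1][2] = 6 + -1 = 5, A[2][2] + B[2][2] = 7 + 1 = 8) = -5 (attained at k = 0)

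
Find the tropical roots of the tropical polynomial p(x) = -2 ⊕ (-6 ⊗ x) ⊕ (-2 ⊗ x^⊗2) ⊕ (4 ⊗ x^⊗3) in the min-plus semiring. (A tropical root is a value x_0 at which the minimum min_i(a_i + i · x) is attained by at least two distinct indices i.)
Roots: {-6, -4, 4}

Each tropical root is a break point of the lower envelope of the lines y = a_i + i · x (there are 4 lines, with slopes 0, 1, ..., 3). Only the lines that attain the minimum somewhere contribute to roots; other lines are dominated. Here the surviving (envelope) indices are i = 3, i = 2, i = 1, i = 0.
Intersections between consecutive envelope lines give the roots: for adjacent envelope indices i < j the intersection is x = (a_i − a_j) / (j − i). Reading off the sorted break points: {-6, -4, 4}.
Verification: at each break x_0, at least two indices attain the minimum of min_i(a_i + i · x_0).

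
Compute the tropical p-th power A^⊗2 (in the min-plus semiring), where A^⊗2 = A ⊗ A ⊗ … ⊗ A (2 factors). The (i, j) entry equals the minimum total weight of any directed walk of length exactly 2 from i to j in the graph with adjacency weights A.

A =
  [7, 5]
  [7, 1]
A^⊗2 =
  [12, 6]
  [8, 2]

Each entry (A^⊗2)_ij equals the minimum over all length-2 walks i = v_0 → v_1 → … → v_2 = j of Σ_t A[v_t][v_{t+1}]. For example, for (i, j) = (0, 1) we minimise over 2 possible intermediate vertex sequences; the minimum is 6, attained along the walk 0 → 1 → 1.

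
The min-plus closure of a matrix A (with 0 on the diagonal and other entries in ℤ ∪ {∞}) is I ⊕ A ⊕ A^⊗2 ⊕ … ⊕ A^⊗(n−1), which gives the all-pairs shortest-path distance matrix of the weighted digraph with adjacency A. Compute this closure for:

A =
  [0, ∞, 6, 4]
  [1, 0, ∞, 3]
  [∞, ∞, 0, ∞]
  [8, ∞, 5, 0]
Closure =
  [0, ∞, 6, 4]
  [1, 0, 7, 3]
  [∞, ∞, 0, ∞]
  [8, ∞, 5, 0]

This is the Floyd-Warshall all-pairs shortest-path computation. For each intermediate vertex k = 0, 1, …, 3, update dist[i][j] ← min(dist[i][j], dist[i][k] + dist[k][j]). The final matrix gives, for each (i, j), the minimum total weight of any directed path from i to j (possibly empty when i = j).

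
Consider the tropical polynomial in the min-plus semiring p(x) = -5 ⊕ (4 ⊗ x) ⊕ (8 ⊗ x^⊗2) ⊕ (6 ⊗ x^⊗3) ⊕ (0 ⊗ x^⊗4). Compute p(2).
p(2) = -5

A tropical monomial a ⊗ x^⊗i evaluates to a + i · x. Evaluating each term at x = 2:
  Term 0 contributes -5 + 0 · 2 = -5
  Term 1 contributes 4 + 1 · 2 = 6
  Term 2 contributes 8 + 2 · 2 = 12
  Term 3 contributes 6 + 3 · 2 = 12
  Term 4 contributes 0 + 4 · 2 = 8
p(2) = ⊕ of these = min[-5, 6, 12, 12, 8] = -5.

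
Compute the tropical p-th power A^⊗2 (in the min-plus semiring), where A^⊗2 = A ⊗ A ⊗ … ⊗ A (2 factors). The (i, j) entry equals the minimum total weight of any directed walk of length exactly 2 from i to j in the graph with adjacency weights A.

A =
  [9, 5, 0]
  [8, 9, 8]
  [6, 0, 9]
A^⊗2 =
  [6, 0, 9]
  [14, 8, 8]
  [8, 9, 6]

Each entry (A^⊗2)_ij equals the minimum over all length-2 walks i = v_0 → v_1 → … → v_2 = j of Σ_t A[v_t][v_{t+1}]. For example, for (i, j) = (0, 2) we minimise over 3 possible intermediate vertex sequences; the minimum is 9, attained along the walk 0 → 0 → 2.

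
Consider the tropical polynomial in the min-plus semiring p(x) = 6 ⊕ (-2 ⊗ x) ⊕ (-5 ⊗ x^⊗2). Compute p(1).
p(1) = -3

A tropical monomial a ⊗ x^⊗i evaluates to a + i · x. Evaluating each term at x = 1:
  Term 0 contributes 6 + 0 · 1 = 6
  Term 1 contributes -2 + 1 · 1 = -1
  Term 2 contributes -5 + 2 · 1 = -3
p(1) = ⊕ of these = min[6, -1, -3] = -3.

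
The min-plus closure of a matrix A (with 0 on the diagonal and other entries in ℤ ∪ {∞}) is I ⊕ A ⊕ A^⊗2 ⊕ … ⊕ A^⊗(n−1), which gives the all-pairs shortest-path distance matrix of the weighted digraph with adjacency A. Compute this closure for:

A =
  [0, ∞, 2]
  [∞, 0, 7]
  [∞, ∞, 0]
Closure =
  [0, ∞, 2]
  [∞, 0, 7]
  [∞, ∞, 0]

This is the Floyd-Warshall all-pairs shortest-path computation. For each intermediate vertex k = 0, 1, …, 2, update dist[i][j] ← min(dist[i][j], dist[i][k] + dist[k][j]). The final matrix gives, for each (i, j), the minimum total weight of any directed path from i to j (possibly empty when i = j).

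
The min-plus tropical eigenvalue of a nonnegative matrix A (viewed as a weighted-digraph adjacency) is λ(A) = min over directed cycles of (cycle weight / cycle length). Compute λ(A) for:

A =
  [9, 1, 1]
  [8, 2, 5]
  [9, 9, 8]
λ(A) = 2

Enumerate directed cycles and compute their means (weight / length). Sample:
  cycle 0 → 0: weight = 9, length = 1, mean = 9/1 ≈ 9.000
  cycle 1 → 1: weight = 2, length = 1, mean = 2/1 ≈ 2.000
  cycle 2 → 2: weight = 8, length = 1, mean = 8/1 ≈ 8.000
  cycle 0 → 1 → 0: weight = 9, length = 2, mean = 9/2 ≈ 4.500
  cycle 0 → 2 → 0: weight = 10, length = 2, mean = 10/2 ≈ 5.000
  cycle 1 → 0 → 1: weight = 9, length = 2, mean = 9/2 ≈ 4.500
Minimum mean = 2.000, attained e.g. along the cycle 1 → 1 with weight 2 and length 1. So λ(A) = 2/1 = 2.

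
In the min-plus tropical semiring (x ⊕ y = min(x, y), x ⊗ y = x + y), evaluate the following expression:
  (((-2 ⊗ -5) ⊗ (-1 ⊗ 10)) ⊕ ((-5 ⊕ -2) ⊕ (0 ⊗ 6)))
(((-2 ⊗ -5) ⊗ (-1 ⊗ 10)) ⊕ ((-5 ⊕ -2) ⊕ (0 ⊗ 6))) = -5

Expand innermost to outermost. Recall ⊕ takes the minimum of its arguments and ⊗ takes their sum. Working out the expression (((-2 ⊗ -5) ⊗ (-1 ⊗ 10)) ⊕ ((-5 ⊕ -2) ⊕ (0 ⊗ 6))) gives -5.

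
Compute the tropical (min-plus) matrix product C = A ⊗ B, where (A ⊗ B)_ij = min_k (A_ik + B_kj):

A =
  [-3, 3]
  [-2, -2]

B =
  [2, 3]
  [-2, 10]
A ⊗ B =
  [-1, 0]
  [-4, 1]

Apply the min-plus product entry-by-entry:
  C[0][0] = min over k of (A[0][0] + B[0][0] = -3 + 2 = -1, A[0][1] + B[1][0] = 3 + -2 = 1) = -1 (attained at k = 0)
  C[0][1] = min over k of (A[0][0] + B[0][1] = -3 + 3 = 0, A[0][1] + B[1][1] = 3 + 10 = 13) = 0 (attained at k = 0)
  C[1][0] = min over k of (A[1][0] + B[0][0] = -2 + 2 = 0, A[1][1] + B[1][0] = -2 + -2 = -4) = -4 (attained at k = 1)
  C[1][1] = min over k of (A[1][0] + B[0][1] = -2 + 3 = 1, A[1][1] + B[1][1] = -2 + 10 = 8) = 1 (attained at k = 0)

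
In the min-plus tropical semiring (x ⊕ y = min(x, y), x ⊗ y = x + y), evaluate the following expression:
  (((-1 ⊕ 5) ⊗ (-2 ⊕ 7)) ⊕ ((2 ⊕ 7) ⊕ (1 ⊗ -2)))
(((-1 ⊕ 5) ⊗ (-2 ⊕ 7)) ⊕ ((2 ⊕ 7) ⊕ (1 ⊗ -2))) = -3

Expand innermost to outermost. Recall ⊕ takes the minimum of its arguments and ⊗ takes their sum. Working out the expression (((-1 ⊕ 5) ⊗ (-2 ⊕ 7)) ⊕ ((2 ⊕ 7) ⊕ (1 ⊗ -2))) gives -3.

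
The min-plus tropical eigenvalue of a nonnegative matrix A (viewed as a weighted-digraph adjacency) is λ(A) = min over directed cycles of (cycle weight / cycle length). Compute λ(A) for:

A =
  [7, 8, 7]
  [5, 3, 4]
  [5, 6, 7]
λ(A) = 3

Enumerate directed cycles and compute their means (weight / length). Sample:
  cycle 0 → 0: weight = 7, length = 1, mean = 7/1 ≈ 7.000
  cycle 1 → 1: weight = 3, length = 1, mean = 3/1 ≈ 3.000
  cycle 2 → 2: weight = 7, length = 1, mean = 7/1 ≈ 7.000
  cycle 0 → 1 → 0: weight = 13, length = 2, mean = 13/2 ≈ 6.500
  cycle 0 → 2 → 0: weight = 12, length = 2, mean = 12/2 ≈ 6.000
  cycle 1 → 0 → 1: weight = 13, length = 2, mean = 13/2 ≈ 6.500
Minimum mean = 3.000, attained e.g. along the cycle 1 → 1 with weight 3 and length 1. So λ(A) = 3/1 = 3.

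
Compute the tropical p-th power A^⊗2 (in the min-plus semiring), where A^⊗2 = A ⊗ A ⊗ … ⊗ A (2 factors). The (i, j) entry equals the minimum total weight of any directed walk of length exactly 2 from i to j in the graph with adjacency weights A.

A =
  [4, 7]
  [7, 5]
A^⊗2 =
  [8, 11]
  [11, 10]

Each entry (A^⊗2)_ij equals the minimum over all length-2 walks i = v_0 → v_1 → … → v_2 = j of Σ_t A[v_t][v_{t+1}]. For example, for (i, j) = (0, 1) we minimise over 2 possible intermediate vertex sequences; the minimum is 11, attained along the walk 0 → 0 → 1.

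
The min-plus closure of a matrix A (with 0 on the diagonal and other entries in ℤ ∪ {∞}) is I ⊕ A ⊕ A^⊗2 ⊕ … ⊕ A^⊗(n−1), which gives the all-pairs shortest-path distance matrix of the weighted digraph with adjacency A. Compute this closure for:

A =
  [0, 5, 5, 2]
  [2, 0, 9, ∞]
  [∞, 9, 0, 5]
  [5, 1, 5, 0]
Closure =
  [0, 3, 5, 2]
  [2, 0, 7, 4]
  [8, 6, 0, 5]
  [3, 1, 5, 0]

This is the Floyd-Warshall all-pairs shortest-path computation. For each intermediate vertex k = 0, 1, …, 3, update dist[i][j] ← min(dist[i][j], dist[i][k] + dist[k][j]). The final matrix gives, for each (i, j), the minimum total weight of any directed path from i to j (possibly empty when i = j).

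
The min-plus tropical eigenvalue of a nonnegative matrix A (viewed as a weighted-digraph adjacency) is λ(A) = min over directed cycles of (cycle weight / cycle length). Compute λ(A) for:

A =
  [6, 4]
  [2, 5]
λ(A) = 3

Enumerate directed cycles and compute their means (weight / length). Sample:
  cycle 0 → 0: weight = 6, length = 1, mean = 6/1 ≈ 6.000
  cycle 1 → 1: weight = 5, length = 1, mean = 5/1 ≈ 5.000
  cycle 0 → 1 → 0: weight = 6, length = 2, mean = 6/2 ≈ 3.000
  cycle 1 → 0 → 1: weight = 6, length = 2, mean = 6/2 ≈ 3.000
Minimum mean = 3.000, attained e.g. along the cycle 0 → 1 → 0 with weight 6 and length 2. So λ(A) = 6/2 = 3.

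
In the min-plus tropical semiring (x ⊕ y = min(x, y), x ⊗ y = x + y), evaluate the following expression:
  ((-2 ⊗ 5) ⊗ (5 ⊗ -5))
((-2 ⊗ 5) ⊗ (5 ⊗ -5)) = 3

Expand innermost to outermost. Recall ⊕ takes the minimum of its arguments and ⊗ takes their sum. Working out the expression ((-2 ⊗ 5) ⊗ (5 ⊗ -5)) gives 3.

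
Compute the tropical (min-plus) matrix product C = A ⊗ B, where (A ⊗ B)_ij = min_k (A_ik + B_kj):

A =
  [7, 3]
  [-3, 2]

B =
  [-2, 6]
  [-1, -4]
A ⊗ B =
  [2, -1]
  [-5, -2]

Apply the min-plus product entry-by-entry:
  C[0][0] = min over k of (A[0][0] + B[0][0] = 7 + -2 = 5, A[0][1] + B[1][0] = 3 + -1 = 2) = 2 (attained at k = 1)
  C[0][1] = min over k of (A[0][0] + B[0][1] = 7 + 6 = 13, A[0][1] + B[1][1] = 3 + -4 = -1) = -1 (attained at k = 1)
  C[1][0] = min over k of (A[1][0] + B[0][0] = -3 + -2 = -5, A[1][1] + B[1][0] = 2 + -1 = 1) = -5 (attained at k = 0)
  C[1][1] = min over k of (A[1][0] + B[0][1] = -3 + 6 = 3, A[1][1] + B[1][1] = 2 + -4 = -2) = -2 (attained at k = 1)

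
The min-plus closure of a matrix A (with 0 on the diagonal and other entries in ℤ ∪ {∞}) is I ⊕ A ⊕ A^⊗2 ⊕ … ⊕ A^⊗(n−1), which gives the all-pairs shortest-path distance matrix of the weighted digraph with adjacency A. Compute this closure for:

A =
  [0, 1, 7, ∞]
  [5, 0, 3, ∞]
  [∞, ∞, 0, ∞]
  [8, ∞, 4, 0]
Closure =
  [0, 1, 4, ∞]
  [5, 0, 3, ∞]
  [∞, ∞, 0, ∞]
  [8, 9, 4, 0]

This is the Floyd-Warshall all-pairs shortest-path computation. For each intermediate vertex k = 0, 1, …, 3, update dist[i][j] ← min(dist[i][j], dist[i][k] + dist[k][j]). The final matrix gives, for each (i, j), the minimum total weight of any directed path from i to j (possibly empty when i = j).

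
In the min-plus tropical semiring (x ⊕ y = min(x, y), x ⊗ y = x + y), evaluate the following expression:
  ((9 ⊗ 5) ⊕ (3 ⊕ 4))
((9 ⊗ 5) ⊕ (3 ⊕ 4)) = 3

Expand innermost to outermost. Recall ⊕ takes the minimum of its arguments and ⊗ takes their sum. Working out the expression ((9 ⊗ 5) ⊕ (3 ⊕ 4)) gives 3.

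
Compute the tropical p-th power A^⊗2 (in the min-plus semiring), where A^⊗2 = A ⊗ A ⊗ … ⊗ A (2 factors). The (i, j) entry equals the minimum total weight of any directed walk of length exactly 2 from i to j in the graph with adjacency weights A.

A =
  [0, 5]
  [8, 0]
A^⊗2 =
  [0, 5]
  [8, 0]

Each entry (A^⊗2)_ij equals the minimum over all length-2 walks i = v_0 → v_1 → … → v_2 = j of Σ_t A[v_t][v_{t+1}]. For example, for (i, j) = (0, 1) we minimise over 2 possible intermediate vertex sequences; the minimum is 5, attained along the walk 0 → 0 → 1.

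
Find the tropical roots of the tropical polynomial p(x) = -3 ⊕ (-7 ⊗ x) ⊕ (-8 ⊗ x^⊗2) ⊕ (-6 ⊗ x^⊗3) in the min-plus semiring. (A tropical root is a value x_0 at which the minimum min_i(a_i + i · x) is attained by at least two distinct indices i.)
Roots: {-2, 1, 4}

Each tropical root is a break point of the lower envelope of the lines y = a_i + i · x (there are 4 lines, with slopes 0, 1, ..., 3). Only the lines that attain the minimum somewhere contribute to roots; other lines are dominated. Here the surviving (envelope) indices are i = 3, i = 2, i = 1, i = 0.
Intersections between consecutive envelope lines give the roots: for adjacent envelope indices i < j the intersection is x = (a_i − a_j) / (j − i). Reading off the sorted break points: {-2, 1, 4}.
Verification: at each break x_0, at least two indices attain the minimum of min_i(a_i + i · x_0).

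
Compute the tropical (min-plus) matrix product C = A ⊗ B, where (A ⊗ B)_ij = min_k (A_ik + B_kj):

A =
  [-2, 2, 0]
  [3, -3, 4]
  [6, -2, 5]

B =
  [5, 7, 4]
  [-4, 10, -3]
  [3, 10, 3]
A ⊗ B =
  [-2, 5, -1]
  [-7, 7, -6]
  [-6, 8, -5]

Apply the min-plus product entry-by-entry:
  C[0][0] = min over k of (A[0][0] + B[0][0] = -2 + 5 = 3, A[0][1] + B[1][0] = 2 + -4 = -2, A[0][2] + B[2][0] = 0 + 3 = 3) = -2 (attained at k = 1)
  C[0][1] = min over k of (A[0][0] + B[0][1] = -2 + 7 = 5, A[0][1] + B[1][1] = 2 + 10 = 12, A[0][2] + B[2][1] = 0 + 10 = 10) = 5 (attained at k = 0)
  C[0][2] = min over k of (A[0][0] + B[0][2] = -2 + 4 = 2, A[0][1] + B[1][2] = 2 + -3 = -1, A[0][2] + B[2][2] = 0 + 3 = 3) = -1 (attained at k = 1)
  C[1][0] = min over k of (A[1][0] + B[0][0] = 3 + 5 = 8, A[1][1] + B[1][0] = -3 + -4 = -7, A[1][2] + B[2][0] = 4 + 3 = 7) = -7 (attained at k = 1)
  C[1][1] = min over k of (A[1][0] + B[0][1] = 3 + 7 = 10, A[1][1] + B[1][1] = -3 + 10 = 7, A[1][2] + B[2][1] = 4 + 10 = 14) = 7 (attained at k = 1)
  C[1][2] = min over k of (A[1][0] + B[0][2] = 3 + 4 = 7, A[1][1] + B[1][2] = -3 + -3 = -6, A[1][2] + B[2][2] = 4 + 3 = 7) = -6 (attained at k = 1)
  C[2][0] = min over k of (A[2][0] + B[0][0] = 6 + 5 = 11, A[2][1] + B[1][0] = -2 + -4 = -6, A[2][2] + B[2][0] = 5 + 3 = 8) = -6 (attained at k = 1)
  C[2][1] = min over k of (A[2][0] + B[0][1] = 6 + 7 = 13, A[2][1] + B[1][1] = -2 + 10 = 8, A[2][2] + B[2][1] = 5 + 10 = 15) = 8 (attained at k = 1)
  C[2][2] = min over k of (A[2][0] + B[0][2] = 6 + 4 = 10, A[2][1] + B[1][2] = -2 + -3 = -5, A[2][2] + B[2][2] = 5 + 3 = 8) = -5 (attained at k = 1)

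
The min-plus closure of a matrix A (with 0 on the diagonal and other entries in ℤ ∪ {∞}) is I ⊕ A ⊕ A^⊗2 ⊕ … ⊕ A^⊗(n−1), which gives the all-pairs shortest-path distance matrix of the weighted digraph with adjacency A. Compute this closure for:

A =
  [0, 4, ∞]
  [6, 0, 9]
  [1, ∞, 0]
Closure =
  [0, 4, 13]
  [6, 0, 9]
  [1, 5, 0]

This is the Floyd-Warshall all-pairs shortest-path computation. For each intermediate vertex k = 0, 1, …, 2, update dist[i][j] ← min(dist[i][j], dist[i][k] + dist[k][j]). The final matrix gives, for each (i, j), the minimum total weight of any directed path from i to j (possibly empty when i = j).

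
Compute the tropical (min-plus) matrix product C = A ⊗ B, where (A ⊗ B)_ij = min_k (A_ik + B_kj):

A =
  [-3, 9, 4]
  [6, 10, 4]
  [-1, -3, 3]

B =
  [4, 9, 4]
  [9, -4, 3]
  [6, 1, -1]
A ⊗ B =
  [1, 5, 1]
  [10, 5, 3]
  [3, -7, 0]

Apply the min-plus product entry-by-entry:
  C[0][0] = min over k of (A[0][0] + B[0][0] = -3 + 4 = 1, A[0][1] + B[1][0] = 9 + 9 = 18, A[0][2] + B[2][0] = 4 + 6 = 10) = 1 (attained at k = 0)
  C[0][1] = min over k of (A[0][0] + B[0][1] = -3 + 9 = 6, A[0][1] + B[1][1] = 9 + -4 = 5, A[0][2] + B[2][1] = 4 + 1 = 5) = 5 (attained at k = 1)
  C[0][2] = min over k of (A[0][0] + B[0][2] = -3 + 4 = 1, A[0][1] + B[1][2] = 9 + 3 = 12, A[0][2] + B[2][2] = 4 + -1 = 3) = 1 (attained at k = 0)
  C[1][0] = min over k of (A[1][0] + B[0][0] = 6 + 4 = 10, A[1][1] + B[1][0] = 10 + 9 = 19, A[1][2] + B[2][0] = 4 + 6 = 10) = 10 (attained at k = 0)
  C[1][1] = min over k of (A[1][0] + B[0][1] = 6 + 9 = 15, A[1][1] + B[1][1] = 10 + -4 = 6, A[1][2] + B[2][1] = 4 + 1 = 5) = 5 (attained at k = 2)
  C[1][2] = min over k of (A[1][0] + B[0][2] = 6 + 4 = 10, A[1][1] + B[1][2] = 10 + 3 = 13, A[1][2] + B[2][2] = 4 + -1 = 3) = 3 (attained at k = 2)
  C[2][0] = min over k of (A[2][0] + B[0][0] = -1 + 4 = 3, A[2][1] + B[1][0] = -3 + 9 = 6, A[2][2] + B[2][0] = 3 + 6 = 9) = 3 (attained at k = 0)
  C[2][1] = min over k of (A[2][0] + B[0][1] = -1 + 9 = 8, A[2][1] + B[1][1] = -3 + -4 = -7, A[2][2] + B[2][1] = 3 + 1 = 4) = -7 (attained at k = 1)
  C[2][2] = min over k of (A[2][0] + B[0][2] = -1 + 4 = 3, A[2][1] + B[1][2] = -3 + 3 = 0, A[2][2] + B[2][2] = 3 + -1 = 2) = 0 (attained at k = 1)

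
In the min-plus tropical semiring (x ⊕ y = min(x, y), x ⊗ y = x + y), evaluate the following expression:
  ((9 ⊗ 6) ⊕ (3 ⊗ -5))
((9 ⊗ 6) ⊕ (3 ⊗ -5)) = -2

Expand innermost to outermost. Recall ⊕ takes the minimum of its arguments and ⊗ takes their sum. Working out the expression ((9 ⊗ 6) ⊕ (3 ⊗ -5)) gives -2.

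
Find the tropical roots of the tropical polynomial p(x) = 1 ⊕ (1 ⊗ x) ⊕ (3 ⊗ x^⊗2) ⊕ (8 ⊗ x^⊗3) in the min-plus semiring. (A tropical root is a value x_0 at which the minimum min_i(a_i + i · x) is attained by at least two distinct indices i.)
Roots: {-5, -2, 0}

Each tropical root is a break point of the lower envelope of the lines y = a_i + i · x (there are 4 lines, with slopes 0, 1, ..., 3). Only the lines that attain the minimum somewhere contribute to roots; other lines are dominated. Here the surviving (envelope) indices are i = 3, i = 2, i = 1, i = 0.
Intersections between consecutive envelope lines give the roots: for adjacent envelope indices i < j the intersection is x = (a_i − a_j) / (j − i). Reading off the sorted break points: {-5, -2, 0}.
Verification: at each break x_0, at least two indices attain the minimum of min_i(a_i + i · x_0).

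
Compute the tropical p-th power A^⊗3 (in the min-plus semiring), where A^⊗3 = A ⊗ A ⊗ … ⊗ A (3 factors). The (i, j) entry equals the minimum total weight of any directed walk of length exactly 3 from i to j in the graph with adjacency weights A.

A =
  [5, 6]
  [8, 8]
A^⊗3 =
  [15, 16]
  [18, 19]

Each entry (A^⊗3)_ij equals the minimum over all length-3 walks i = v_0 → v_1 → … → v_3 = j of Σ_t A[v_t][v_{t+1}]. For example, for (i, j) = (0, 1) we minimise over 4 possible intermediate vertex sequences; the minimum is 16, attained along the walk 0 → 0 → 0 → 1.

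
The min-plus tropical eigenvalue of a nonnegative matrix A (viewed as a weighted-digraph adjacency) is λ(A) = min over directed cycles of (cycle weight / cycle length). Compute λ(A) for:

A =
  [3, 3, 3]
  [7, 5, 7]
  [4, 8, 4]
λ(A) = 3

Enumerate directed cycles and compute their means (weight / length). Sample:
  cycle 0 → 0: weight = 3, length = 1, mean = 3/1 ≈ 3.000
  cycle 1 → 1: weight = 5, length = 1, mean = 5/1 ≈ 5.000
  cycle 2 → 2: weight = 4, length = 1, mean = 4/1 ≈ 4.000
  cycle 0 → 1 → 0: weight = 10, length = 2, mean = 10/2 ≈ 5.000
  cycle 0 → 2 → 0: weight = 7, length = 2, mean = 7/2 ≈ 3.500
  cycle 1 → 0 → 1: weight = 10, length = 2, mean = 10/2 ≈ 5.000
Minimum mean = 3.000, attained e.g. along the cycle 0 → 0 with weight 3 and length 1. So λ(A) = 3/1 = 3.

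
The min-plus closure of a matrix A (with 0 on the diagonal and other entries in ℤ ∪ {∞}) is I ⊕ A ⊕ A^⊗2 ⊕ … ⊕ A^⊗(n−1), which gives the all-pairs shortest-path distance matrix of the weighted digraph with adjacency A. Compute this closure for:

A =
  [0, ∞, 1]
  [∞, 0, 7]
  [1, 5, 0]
Closure =
  [0, 6, 1]
  [8, 0, 7]
  [1, 5, 0]

This is the Floyd-Warshall all-pairs shortest-path computation. For each intermediate vertex k = 0, 1, …, 2, update dist[i][j] ← min(dist[i][j], dist[i][k] + dist[k][j]). The final matrix gives, for each (i, j), the minimum total weight of any directed path from i to j (possibly empty when i = j).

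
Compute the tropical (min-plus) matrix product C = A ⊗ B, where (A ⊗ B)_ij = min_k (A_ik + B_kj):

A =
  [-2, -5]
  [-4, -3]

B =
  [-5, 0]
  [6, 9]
A ⊗ B =
  [-7, -2]
  [-9, -4]

Apply the min-plus product entry-by-entry:
  C[0][0] = min over k of (A[0][0] + B[0][0] = -2 + -5 = -7, A[0][1] + B[1][0] = -5 + 6 = 1) = -7 (attained at k = 0)
  C[0][1] = min over k of (A[0][0] + B[0][1] = -2 + 0 = -2, A[0][1] + B[1][1] = -5 + 9 = 4) = -2 (attained at k = 0)
  C[1][0] = min over k of (A[1][0] + B[0][0] = -4 + -5 = -9, A[1][1] + B[1][0] = -3 + 6 = 3) = -9 (attained at k = 0)
  C[1][1] = min over k of (A[1][0] + B[0][1] = -4 + 0 = -4, A[1][1] + B[1][1] = -3 + 9 = 6) = -4 (attained at k = 0)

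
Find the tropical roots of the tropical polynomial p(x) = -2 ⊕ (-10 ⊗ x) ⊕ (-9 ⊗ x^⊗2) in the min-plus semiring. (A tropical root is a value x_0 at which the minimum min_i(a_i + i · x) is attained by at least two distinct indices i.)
Roots: {-1, 8}

Each tropical root is a break point of the lower envelope of the lines y = a_i + i · x (there are 3 lines, with slopes 0, 1, ..., 2). Only the lines that attain the minimum somewhere contribute to roots; other lines are dominated. Here the surviving (envelope) indices are i = 2, i = 1, i = 0.
Intersections between consecutive envelope lines give the roots: for adjacent envelope indices i < j the intersection is x = (a_i − a_j) / (j − i). Reading off the sorted break points: {-1, 8}.
Verification: at each break x_0, at least two indices attain the minimum of min_i(a_i + i · x_0).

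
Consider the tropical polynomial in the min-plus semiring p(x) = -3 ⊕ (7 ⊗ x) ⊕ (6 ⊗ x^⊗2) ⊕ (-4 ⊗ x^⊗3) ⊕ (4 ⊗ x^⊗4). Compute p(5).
p(5) = -3

A tropical monomial a ⊗ x^⊗i evaluates to a + i · x. Evaluating each term at x = 5:
  Term 0 contributes -3 + 0 · 5 = -3
  Term 1 contributes 7 + 1 · 5 = 12
  Term 2 contributes 6 + 2 · 5 = 16
  Term 3 contributes -4 + 3 · 5 = 11
  Term 4 contributes 4 + 4 · 5 = 24
p(5) = ⊕ of these = min[-3, 12, 16, 11, 24] = -3.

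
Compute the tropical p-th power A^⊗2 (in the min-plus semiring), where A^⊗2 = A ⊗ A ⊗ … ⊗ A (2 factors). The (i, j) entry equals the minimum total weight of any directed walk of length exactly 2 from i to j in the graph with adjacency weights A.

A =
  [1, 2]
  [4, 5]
A^⊗2 =
  [2, 3]
  [5, 6]

Each entry (A^⊗2)_ij equals the minimum over all length-2 walks i = v_0 → v_1 → … → v_2 = j of Σ_t A[v_t][v_{t+1}]. For example, for (i, j) = (0, 1) we minimise over 2 possible intermediate vertex sequences; the minimum is 3, attained along the walk 0 → 0 → 1.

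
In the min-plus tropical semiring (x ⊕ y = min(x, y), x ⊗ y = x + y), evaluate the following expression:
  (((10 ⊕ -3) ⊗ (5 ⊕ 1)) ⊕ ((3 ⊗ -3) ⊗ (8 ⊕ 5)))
(((10 ⊕ -3) ⊗ (5 ⊕ 1)) ⊕ ((3 ⊗ -3) ⊗ (8 ⊕ 5))) = -2

Expand innermost to outermost. Recall ⊕ takes the minimum of its arguments and ⊗ takes their sum. Working out the expression (((10 ⊕ -3) ⊗ (5 ⊕ 1)) ⊕ ((3 ⊗ -3) ⊗ (8 ⊕ 5))) gives -2.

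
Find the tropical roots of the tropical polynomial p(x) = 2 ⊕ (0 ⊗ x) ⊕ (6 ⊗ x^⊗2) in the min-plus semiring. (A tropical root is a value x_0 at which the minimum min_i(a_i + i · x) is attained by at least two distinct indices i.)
Roots: {-6, 2}

Each tropical root is a break point of the lower envelope of the lines y = a_i + i · x (there are 3 lines, with slopes 0, 1, ..., 2). Only the lines that attain the minimum somewhere contribute to roots; other lines are dominated. Here the surviving (envelope) indices are i = 2, i = 1, i = 0.
Intersections between consecutive envelope lines give the roots: for adjacent envelope indices i < j the intersection is x = (a_i − a_j) / (j − i). Reading off the sorted break points: {-6, 2}.
Verification: at each break x_0, at least two indices attain the minimum of min_i(a_i + i · x_0).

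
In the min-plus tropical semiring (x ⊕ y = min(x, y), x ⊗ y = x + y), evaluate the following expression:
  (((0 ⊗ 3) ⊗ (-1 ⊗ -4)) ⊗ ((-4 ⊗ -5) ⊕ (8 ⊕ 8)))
(((0 ⊗ 3) ⊗ (-1 ⊗ -4)) ⊗ ((-4 ⊗ -5) ⊕ (8 ⊕ 8))) = -11

Expand innermost to outermost. Recall ⊕ takes the minimum of its arguments and ⊗ takes their sum. Working out the expression (((0 ⊗ 3) ⊗ (-1 ⊗ -4)) ⊗ ((-4 ⊗ -5) ⊕ (8 ⊕ 8))) gives -11.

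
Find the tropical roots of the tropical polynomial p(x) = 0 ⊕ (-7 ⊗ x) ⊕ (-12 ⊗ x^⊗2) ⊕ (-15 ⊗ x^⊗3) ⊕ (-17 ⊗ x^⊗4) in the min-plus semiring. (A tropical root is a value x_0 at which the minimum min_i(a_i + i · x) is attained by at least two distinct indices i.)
Roots: {2, 3, 5, 7}

Each tropical root is a break point of the lower envelope of the lines y = a_i + i · x (there are 5 lines, with slopes 0, 1, ..., 4). Only the lines that attain the minimum somewhere contribute to roots; other lines are dominated. Here the surviving (envelope) indices are i = 4, i = 3, i = 2, i = 1, i = 0.
Intersections between consecutive envelope lines give the roots: for adjacent envelope indices i < j the intersection is x = (a_i − a_j) / (j − i). Reading off the sorted break points: {2, 3, 5, 7}.
Verification: at each break x_0, at least two indices attain the minimum of min_i(a_i + i · x_0).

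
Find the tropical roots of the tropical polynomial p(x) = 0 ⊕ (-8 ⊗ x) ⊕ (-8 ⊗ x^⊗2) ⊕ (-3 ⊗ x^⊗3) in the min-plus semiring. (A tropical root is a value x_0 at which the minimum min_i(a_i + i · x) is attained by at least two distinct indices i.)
Roots: {-5, 0, 8}

Each tropical root is a break point of the lower envelope of the lines y = a_i + i · x (there are 4 lines, with slopes 0, 1, ..., 3). Only the lines that attain the minimum somewhere contribute to roots; other lines are dominated. Here the surviving (envelope) indices are i = 3, i = 2, i = 1, i = 0.
Intersections between consecutive envelope lines give the roots: for adjacent envelope indices i < j the intersection is x = (a_i − a_j) / (j − i). Reading off the sorted break points: {-5, 0, 8}.
Verification: at each break x_0, at least two indices attain the minimum of min_i(a_i + i · x_0).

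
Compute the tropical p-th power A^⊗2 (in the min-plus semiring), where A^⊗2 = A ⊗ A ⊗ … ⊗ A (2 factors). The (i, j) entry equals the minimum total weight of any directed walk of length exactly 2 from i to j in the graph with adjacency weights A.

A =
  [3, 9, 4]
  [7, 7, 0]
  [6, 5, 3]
A^⊗2 =
  [6, 9, 7]
  [6, 5, 3]
  [9, 8, 5]

Each entry (A^⊗2)_ij equals the minimum over all length-2 walks i = v_0 → v_1 → … → v_2 = j of Σ_t A[v_t][v_{t+1}]. For example, for (i, j) = (0, 2) we minimise over 3 possible intermediate vertex sequences; the minimum is 7, attained along the walk 0 → 0 → 2.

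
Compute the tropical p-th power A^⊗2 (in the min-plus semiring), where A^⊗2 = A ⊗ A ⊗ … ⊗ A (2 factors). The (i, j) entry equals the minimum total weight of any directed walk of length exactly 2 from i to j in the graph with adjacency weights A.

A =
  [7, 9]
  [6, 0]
A^⊗2 =
  [14, 9]
  [6, 0]

Each entry (A^⊗2)_ij equals the minimum over all length-2 walks i = v_0 → v_1 → … → v_2 = j of Σ_t A[v_t][v_{t+1}]. For example, for (i, j) = (0, 1) we minimise over 2 possible intermediate vertex sequences; the minimum is 9, attained along the walk 0 → 1 → 1.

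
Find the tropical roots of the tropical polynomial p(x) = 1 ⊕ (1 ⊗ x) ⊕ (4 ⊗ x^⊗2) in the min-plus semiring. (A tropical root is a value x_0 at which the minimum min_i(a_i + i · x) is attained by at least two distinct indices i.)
Roots: {-3, 0}

Each tropical root is a break point of the lower envelope of the lines y = a_i + i · x (there are 3 lines, with slopes 0, 1, ..., 2). Only the lines that attain the minimum somewhere contribute to roots; other lines are dominated. Here the surviving (envelope) indices are i = 2, i = 1, i = 0.
Intersections between consecutive envelope lines give the roots: for adjacent envelope indices i < j the intersection is x = (a_i − a_j) / (j − i). Reading off the sorted break points: {-3, 0}.
Verification: at each break x_0, at least two indices attain the minimum of min_i(a_i + i · x_0).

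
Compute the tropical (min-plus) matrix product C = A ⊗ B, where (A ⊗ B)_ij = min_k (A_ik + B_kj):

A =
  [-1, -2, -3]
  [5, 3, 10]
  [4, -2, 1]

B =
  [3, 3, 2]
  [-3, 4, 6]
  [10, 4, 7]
A ⊗ B =
  [-5, 1, 1]
  [0, 7, 7]
  [-5, 2, 4]

Apply the min-plus product entry-by-entry:
  C[0][0] = min over k of (A[0][0] + B[0][0] = -1 + 3 = 2, A[0][1] + B[1][0] = -2 + -3 = -5, A[0][2] + B[2][0] = -3 + 10 = 7) = -5 (attained at k = 1)
  C[0][1] = min over k of (A[0][0] + B[0][1] = -1 + 3 = 2, A[0][1] + B[1][1] = -2 + 4 = 2, A[0][2] + B[2][1] = -3 + 4 = 1) = 1 (attained at k = 2)
  C[0][2] = min over k of (A[0][0] + B[0][2] = -1 + 2 = 1, A[0][1] + B[1][2] = -2 + 6 = 4, A[0][2] + B[2][2] = -3 + 7 = 4) = 1 (attained at k = 0)
  C[1][0] = min over k of (A[1][0] + B[0][0] = 5 + 3 = 8, A[1][1] + B[1][0] = 3 + -3 = 0, A[1][2] + B[2][0] = 10 + 10 = 20) = 0 (attained at k = 1)
  C[1][1] = min over k of (A[1][0] + B[0][1] = 5 + 3 = 8, A[1][1] + B[1][1] = 3 + 4 = 7, A[1][2] + B[2][1] = 10 + 4 = 14) = 7 (attained at k = 1)
  C[1][2] = min over k of (A[1][0] + B[0][2] = 5 + 2 = 7, A[1][1] + B[1][2] = 3 + 6 = 9, A[1][2] + B[2][2] = 10 + 7 = 17) = 7 (attained at k = 0)
  C[2][0] = min over k of (A[2][0] + B[0][0] = 4 + 3 = 7, A[2][1] + B[1][0] = -2 + -3 = -5, A[2][2] + B[2][0] = 1 + 10 = 11) = -5 (attained at k = 1)
  C[2][1] = min over k of (A[2][0] + B[0][1] = 4 + 3 = 7, A[2][1] + B[1][1] = -2 + 4 = 2, A[2][2] + B[2][1] = 1 + 4 = 5) = 2 (attained at k = 1)
  C[2][2] = min over k of (A[2][0] + B[0][2] = 4 + 2 = 6, A[2][1] + B[1][2] = -2 + 6 = 4, A[2][2] + B[2][2] = 1 + 7 = 8) = 4 (attained at k = 1)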